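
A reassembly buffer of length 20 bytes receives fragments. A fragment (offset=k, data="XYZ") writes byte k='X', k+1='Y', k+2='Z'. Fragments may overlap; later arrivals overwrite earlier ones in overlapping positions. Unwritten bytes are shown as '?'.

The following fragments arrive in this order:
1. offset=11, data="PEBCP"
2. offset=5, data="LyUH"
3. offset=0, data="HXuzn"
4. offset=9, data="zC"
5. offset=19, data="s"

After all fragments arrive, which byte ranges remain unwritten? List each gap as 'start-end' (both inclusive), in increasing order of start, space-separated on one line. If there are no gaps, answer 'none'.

Answer: 16-18

Derivation:
Fragment 1: offset=11 len=5
Fragment 2: offset=5 len=4
Fragment 3: offset=0 len=5
Fragment 4: offset=9 len=2
Fragment 5: offset=19 len=1
Gaps: 16-18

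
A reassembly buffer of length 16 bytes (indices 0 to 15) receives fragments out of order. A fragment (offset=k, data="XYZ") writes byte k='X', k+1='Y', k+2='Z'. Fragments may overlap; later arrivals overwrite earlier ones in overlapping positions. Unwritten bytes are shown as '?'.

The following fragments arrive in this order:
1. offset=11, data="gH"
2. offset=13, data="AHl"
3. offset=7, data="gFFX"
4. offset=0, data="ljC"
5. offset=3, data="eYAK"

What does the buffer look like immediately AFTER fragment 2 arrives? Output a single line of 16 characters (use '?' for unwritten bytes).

Answer: ???????????gHAHl

Derivation:
Fragment 1: offset=11 data="gH" -> buffer=???????????gH???
Fragment 2: offset=13 data="AHl" -> buffer=???????????gHAHl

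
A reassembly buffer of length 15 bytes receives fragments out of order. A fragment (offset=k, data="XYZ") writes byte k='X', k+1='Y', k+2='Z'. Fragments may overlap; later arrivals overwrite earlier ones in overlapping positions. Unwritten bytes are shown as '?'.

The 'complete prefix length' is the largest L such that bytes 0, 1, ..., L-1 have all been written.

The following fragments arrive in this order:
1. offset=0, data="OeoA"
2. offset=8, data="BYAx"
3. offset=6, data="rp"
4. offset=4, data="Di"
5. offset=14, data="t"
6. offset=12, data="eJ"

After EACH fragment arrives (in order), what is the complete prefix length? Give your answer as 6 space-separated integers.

Answer: 4 4 4 12 12 15

Derivation:
Fragment 1: offset=0 data="OeoA" -> buffer=OeoA??????????? -> prefix_len=4
Fragment 2: offset=8 data="BYAx" -> buffer=OeoA????BYAx??? -> prefix_len=4
Fragment 3: offset=6 data="rp" -> buffer=OeoA??rpBYAx??? -> prefix_len=4
Fragment 4: offset=4 data="Di" -> buffer=OeoADirpBYAx??? -> prefix_len=12
Fragment 5: offset=14 data="t" -> buffer=OeoADirpBYAx??t -> prefix_len=12
Fragment 6: offset=12 data="eJ" -> buffer=OeoADirpBYAxeJt -> prefix_len=15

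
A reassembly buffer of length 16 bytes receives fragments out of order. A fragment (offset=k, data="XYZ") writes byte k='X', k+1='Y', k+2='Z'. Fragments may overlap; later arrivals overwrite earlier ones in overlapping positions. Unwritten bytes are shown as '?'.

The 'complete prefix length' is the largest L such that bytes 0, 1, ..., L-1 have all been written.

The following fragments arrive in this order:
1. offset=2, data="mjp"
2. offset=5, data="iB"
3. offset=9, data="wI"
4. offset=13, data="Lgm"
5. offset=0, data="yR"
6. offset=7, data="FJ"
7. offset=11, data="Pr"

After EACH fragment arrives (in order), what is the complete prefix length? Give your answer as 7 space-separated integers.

Fragment 1: offset=2 data="mjp" -> buffer=??mjp??????????? -> prefix_len=0
Fragment 2: offset=5 data="iB" -> buffer=??mjpiB????????? -> prefix_len=0
Fragment 3: offset=9 data="wI" -> buffer=??mjpiB??wI????? -> prefix_len=0
Fragment 4: offset=13 data="Lgm" -> buffer=??mjpiB??wI??Lgm -> prefix_len=0
Fragment 5: offset=0 data="yR" -> buffer=yRmjpiB??wI??Lgm -> prefix_len=7
Fragment 6: offset=7 data="FJ" -> buffer=yRmjpiBFJwI??Lgm -> prefix_len=11
Fragment 7: offset=11 data="Pr" -> buffer=yRmjpiBFJwIPrLgm -> prefix_len=16

Answer: 0 0 0 0 7 11 16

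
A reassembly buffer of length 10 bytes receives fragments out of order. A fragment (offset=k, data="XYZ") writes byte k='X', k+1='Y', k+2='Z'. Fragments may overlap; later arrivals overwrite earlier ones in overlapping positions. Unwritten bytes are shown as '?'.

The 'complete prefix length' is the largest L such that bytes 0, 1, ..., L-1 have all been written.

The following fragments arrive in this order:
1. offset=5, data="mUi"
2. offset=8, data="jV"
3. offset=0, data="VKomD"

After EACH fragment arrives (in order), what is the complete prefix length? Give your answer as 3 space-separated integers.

Answer: 0 0 10

Derivation:
Fragment 1: offset=5 data="mUi" -> buffer=?????mUi?? -> prefix_len=0
Fragment 2: offset=8 data="jV" -> buffer=?????mUijV -> prefix_len=0
Fragment 3: offset=0 data="VKomD" -> buffer=VKomDmUijV -> prefix_len=10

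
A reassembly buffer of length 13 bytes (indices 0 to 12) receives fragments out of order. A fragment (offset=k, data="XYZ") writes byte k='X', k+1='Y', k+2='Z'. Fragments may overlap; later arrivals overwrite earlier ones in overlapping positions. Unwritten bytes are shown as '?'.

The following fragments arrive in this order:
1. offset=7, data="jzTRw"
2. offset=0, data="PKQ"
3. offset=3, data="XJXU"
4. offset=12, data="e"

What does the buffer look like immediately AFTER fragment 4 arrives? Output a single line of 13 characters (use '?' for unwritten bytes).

Answer: PKQXJXUjzTRwe

Derivation:
Fragment 1: offset=7 data="jzTRw" -> buffer=???????jzTRw?
Fragment 2: offset=0 data="PKQ" -> buffer=PKQ????jzTRw?
Fragment 3: offset=3 data="XJXU" -> buffer=PKQXJXUjzTRw?
Fragment 4: offset=12 data="e" -> buffer=PKQXJXUjzTRwe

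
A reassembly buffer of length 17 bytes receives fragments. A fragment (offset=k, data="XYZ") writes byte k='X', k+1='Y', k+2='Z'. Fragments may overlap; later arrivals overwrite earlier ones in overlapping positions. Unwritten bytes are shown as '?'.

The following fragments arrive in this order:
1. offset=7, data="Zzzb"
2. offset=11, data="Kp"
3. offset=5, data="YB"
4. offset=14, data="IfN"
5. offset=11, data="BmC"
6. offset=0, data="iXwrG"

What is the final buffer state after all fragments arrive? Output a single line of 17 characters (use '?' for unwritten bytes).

Fragment 1: offset=7 data="Zzzb" -> buffer=???????Zzzb??????
Fragment 2: offset=11 data="Kp" -> buffer=???????ZzzbKp????
Fragment 3: offset=5 data="YB" -> buffer=?????YBZzzbKp????
Fragment 4: offset=14 data="IfN" -> buffer=?????YBZzzbKp?IfN
Fragment 5: offset=11 data="BmC" -> buffer=?????YBZzzbBmCIfN
Fragment 6: offset=0 data="iXwrG" -> buffer=iXwrGYBZzzbBmCIfN

Answer: iXwrGYBZzzbBmCIfN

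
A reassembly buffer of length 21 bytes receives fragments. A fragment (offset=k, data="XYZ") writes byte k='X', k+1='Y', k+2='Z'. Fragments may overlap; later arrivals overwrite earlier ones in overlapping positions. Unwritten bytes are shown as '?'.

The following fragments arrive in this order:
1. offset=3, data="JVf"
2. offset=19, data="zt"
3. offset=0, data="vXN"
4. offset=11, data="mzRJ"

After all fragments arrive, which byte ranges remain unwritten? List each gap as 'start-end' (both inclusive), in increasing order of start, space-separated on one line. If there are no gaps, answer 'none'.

Answer: 6-10 15-18

Derivation:
Fragment 1: offset=3 len=3
Fragment 2: offset=19 len=2
Fragment 3: offset=0 len=3
Fragment 4: offset=11 len=4
Gaps: 6-10 15-18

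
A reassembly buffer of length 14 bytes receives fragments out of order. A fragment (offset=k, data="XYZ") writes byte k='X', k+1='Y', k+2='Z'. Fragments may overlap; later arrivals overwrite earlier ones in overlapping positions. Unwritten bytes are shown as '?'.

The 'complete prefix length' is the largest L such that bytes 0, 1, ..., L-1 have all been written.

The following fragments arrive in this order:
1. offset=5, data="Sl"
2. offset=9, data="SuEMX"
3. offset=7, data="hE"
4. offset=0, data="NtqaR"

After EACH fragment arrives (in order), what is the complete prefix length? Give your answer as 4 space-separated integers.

Answer: 0 0 0 14

Derivation:
Fragment 1: offset=5 data="Sl" -> buffer=?????Sl??????? -> prefix_len=0
Fragment 2: offset=9 data="SuEMX" -> buffer=?????Sl??SuEMX -> prefix_len=0
Fragment 3: offset=7 data="hE" -> buffer=?????SlhESuEMX -> prefix_len=0
Fragment 4: offset=0 data="NtqaR" -> buffer=NtqaRSlhESuEMX -> prefix_len=14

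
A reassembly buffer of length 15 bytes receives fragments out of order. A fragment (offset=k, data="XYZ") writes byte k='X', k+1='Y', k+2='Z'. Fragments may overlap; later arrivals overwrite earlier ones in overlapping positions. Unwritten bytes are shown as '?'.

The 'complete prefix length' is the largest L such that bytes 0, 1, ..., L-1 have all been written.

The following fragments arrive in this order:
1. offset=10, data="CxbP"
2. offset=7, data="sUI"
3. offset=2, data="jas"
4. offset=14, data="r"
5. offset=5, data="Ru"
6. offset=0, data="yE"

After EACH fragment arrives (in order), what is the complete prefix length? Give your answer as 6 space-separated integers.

Fragment 1: offset=10 data="CxbP" -> buffer=??????????CxbP? -> prefix_len=0
Fragment 2: offset=7 data="sUI" -> buffer=???????sUICxbP? -> prefix_len=0
Fragment 3: offset=2 data="jas" -> buffer=??jas??sUICxbP? -> prefix_len=0
Fragment 4: offset=14 data="r" -> buffer=??jas??sUICxbPr -> prefix_len=0
Fragment 5: offset=5 data="Ru" -> buffer=??jasRusUICxbPr -> prefix_len=0
Fragment 6: offset=0 data="yE" -> buffer=yEjasRusUICxbPr -> prefix_len=15

Answer: 0 0 0 0 0 15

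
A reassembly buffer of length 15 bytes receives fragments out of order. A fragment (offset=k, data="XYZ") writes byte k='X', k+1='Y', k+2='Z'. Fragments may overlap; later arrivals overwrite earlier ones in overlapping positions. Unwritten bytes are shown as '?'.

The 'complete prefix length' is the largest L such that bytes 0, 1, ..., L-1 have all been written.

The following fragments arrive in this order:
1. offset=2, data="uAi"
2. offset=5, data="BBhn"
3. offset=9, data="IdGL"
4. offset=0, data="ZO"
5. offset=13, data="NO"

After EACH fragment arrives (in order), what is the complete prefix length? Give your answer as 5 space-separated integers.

Fragment 1: offset=2 data="uAi" -> buffer=??uAi?????????? -> prefix_len=0
Fragment 2: offset=5 data="BBhn" -> buffer=??uAiBBhn?????? -> prefix_len=0
Fragment 3: offset=9 data="IdGL" -> buffer=??uAiBBhnIdGL?? -> prefix_len=0
Fragment 4: offset=0 data="ZO" -> buffer=ZOuAiBBhnIdGL?? -> prefix_len=13
Fragment 5: offset=13 data="NO" -> buffer=ZOuAiBBhnIdGLNO -> prefix_len=15

Answer: 0 0 0 13 15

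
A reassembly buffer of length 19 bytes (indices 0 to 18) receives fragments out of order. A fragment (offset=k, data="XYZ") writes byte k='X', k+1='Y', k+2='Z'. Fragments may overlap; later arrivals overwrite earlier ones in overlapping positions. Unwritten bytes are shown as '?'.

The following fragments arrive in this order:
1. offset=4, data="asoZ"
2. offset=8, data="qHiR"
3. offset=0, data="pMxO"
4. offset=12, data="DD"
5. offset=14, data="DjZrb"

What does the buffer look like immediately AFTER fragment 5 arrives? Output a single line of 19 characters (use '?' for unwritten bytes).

Answer: pMxOasoZqHiRDDDjZrb

Derivation:
Fragment 1: offset=4 data="asoZ" -> buffer=????asoZ???????????
Fragment 2: offset=8 data="qHiR" -> buffer=????asoZqHiR???????
Fragment 3: offset=0 data="pMxO" -> buffer=pMxOasoZqHiR???????
Fragment 4: offset=12 data="DD" -> buffer=pMxOasoZqHiRDD?????
Fragment 5: offset=14 data="DjZrb" -> buffer=pMxOasoZqHiRDDDjZrb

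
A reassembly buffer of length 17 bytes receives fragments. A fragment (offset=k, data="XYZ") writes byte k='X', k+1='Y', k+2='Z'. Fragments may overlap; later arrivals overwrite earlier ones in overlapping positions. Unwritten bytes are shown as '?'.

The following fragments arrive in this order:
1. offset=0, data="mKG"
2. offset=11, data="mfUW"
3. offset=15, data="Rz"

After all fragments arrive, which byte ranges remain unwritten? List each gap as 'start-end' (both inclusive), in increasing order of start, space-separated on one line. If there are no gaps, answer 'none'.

Fragment 1: offset=0 len=3
Fragment 2: offset=11 len=4
Fragment 3: offset=15 len=2
Gaps: 3-10

Answer: 3-10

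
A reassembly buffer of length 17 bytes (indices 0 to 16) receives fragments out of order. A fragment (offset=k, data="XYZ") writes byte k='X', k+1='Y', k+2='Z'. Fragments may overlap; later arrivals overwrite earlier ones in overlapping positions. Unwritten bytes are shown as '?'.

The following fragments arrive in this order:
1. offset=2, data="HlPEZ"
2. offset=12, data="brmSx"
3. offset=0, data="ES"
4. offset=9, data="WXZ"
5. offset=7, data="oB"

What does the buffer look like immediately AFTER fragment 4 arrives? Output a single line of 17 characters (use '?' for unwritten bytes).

Answer: ESHlPEZ??WXZbrmSx

Derivation:
Fragment 1: offset=2 data="HlPEZ" -> buffer=??HlPEZ??????????
Fragment 2: offset=12 data="brmSx" -> buffer=??HlPEZ?????brmSx
Fragment 3: offset=0 data="ES" -> buffer=ESHlPEZ?????brmSx
Fragment 4: offset=9 data="WXZ" -> buffer=ESHlPEZ??WXZbrmSx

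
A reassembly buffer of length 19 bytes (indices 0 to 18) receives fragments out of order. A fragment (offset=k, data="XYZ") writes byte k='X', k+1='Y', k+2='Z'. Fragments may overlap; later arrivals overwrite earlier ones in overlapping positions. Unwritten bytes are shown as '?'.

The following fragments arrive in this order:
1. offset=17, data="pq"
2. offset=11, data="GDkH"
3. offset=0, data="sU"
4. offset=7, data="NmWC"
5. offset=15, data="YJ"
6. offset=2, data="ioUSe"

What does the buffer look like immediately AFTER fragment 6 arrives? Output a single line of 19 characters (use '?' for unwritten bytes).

Answer: sUioUSeNmWCGDkHYJpq

Derivation:
Fragment 1: offset=17 data="pq" -> buffer=?????????????????pq
Fragment 2: offset=11 data="GDkH" -> buffer=???????????GDkH??pq
Fragment 3: offset=0 data="sU" -> buffer=sU?????????GDkH??pq
Fragment 4: offset=7 data="NmWC" -> buffer=sU?????NmWCGDkH??pq
Fragment 5: offset=15 data="YJ" -> buffer=sU?????NmWCGDkHYJpq
Fragment 6: offset=2 data="ioUSe" -> buffer=sUioUSeNmWCGDkHYJpq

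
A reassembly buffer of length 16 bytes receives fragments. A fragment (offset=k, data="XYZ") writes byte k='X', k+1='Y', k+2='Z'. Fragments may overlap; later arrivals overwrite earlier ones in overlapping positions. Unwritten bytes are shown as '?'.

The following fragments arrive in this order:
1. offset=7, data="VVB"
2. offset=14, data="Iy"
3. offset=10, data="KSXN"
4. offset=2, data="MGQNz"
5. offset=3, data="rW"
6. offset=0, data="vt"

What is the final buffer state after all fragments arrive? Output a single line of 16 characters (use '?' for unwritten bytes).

Fragment 1: offset=7 data="VVB" -> buffer=???????VVB??????
Fragment 2: offset=14 data="Iy" -> buffer=???????VVB????Iy
Fragment 3: offset=10 data="KSXN" -> buffer=???????VVBKSXNIy
Fragment 4: offset=2 data="MGQNz" -> buffer=??MGQNzVVBKSXNIy
Fragment 5: offset=3 data="rW" -> buffer=??MrWNzVVBKSXNIy
Fragment 6: offset=0 data="vt" -> buffer=vtMrWNzVVBKSXNIy

Answer: vtMrWNzVVBKSXNIy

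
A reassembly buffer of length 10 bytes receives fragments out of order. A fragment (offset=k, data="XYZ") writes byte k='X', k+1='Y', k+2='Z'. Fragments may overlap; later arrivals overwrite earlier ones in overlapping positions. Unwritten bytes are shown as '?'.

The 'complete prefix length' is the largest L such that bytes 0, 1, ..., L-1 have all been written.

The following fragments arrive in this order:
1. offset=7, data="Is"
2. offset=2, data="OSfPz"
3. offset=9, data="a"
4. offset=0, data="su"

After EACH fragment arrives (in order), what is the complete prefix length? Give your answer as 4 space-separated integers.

Answer: 0 0 0 10

Derivation:
Fragment 1: offset=7 data="Is" -> buffer=???????Is? -> prefix_len=0
Fragment 2: offset=2 data="OSfPz" -> buffer=??OSfPzIs? -> prefix_len=0
Fragment 3: offset=9 data="a" -> buffer=??OSfPzIsa -> prefix_len=0
Fragment 4: offset=0 data="su" -> buffer=suOSfPzIsa -> prefix_len=10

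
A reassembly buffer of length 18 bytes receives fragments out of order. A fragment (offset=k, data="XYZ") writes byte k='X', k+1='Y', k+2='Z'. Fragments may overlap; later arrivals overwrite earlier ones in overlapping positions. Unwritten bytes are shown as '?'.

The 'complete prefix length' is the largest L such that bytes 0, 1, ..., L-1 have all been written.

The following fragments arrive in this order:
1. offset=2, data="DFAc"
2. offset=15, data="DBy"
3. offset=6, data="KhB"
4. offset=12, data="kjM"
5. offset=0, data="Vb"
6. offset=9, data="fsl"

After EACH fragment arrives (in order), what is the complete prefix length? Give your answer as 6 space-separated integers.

Answer: 0 0 0 0 9 18

Derivation:
Fragment 1: offset=2 data="DFAc" -> buffer=??DFAc???????????? -> prefix_len=0
Fragment 2: offset=15 data="DBy" -> buffer=??DFAc?????????DBy -> prefix_len=0
Fragment 3: offset=6 data="KhB" -> buffer=??DFAcKhB??????DBy -> prefix_len=0
Fragment 4: offset=12 data="kjM" -> buffer=??DFAcKhB???kjMDBy -> prefix_len=0
Fragment 5: offset=0 data="Vb" -> buffer=VbDFAcKhB???kjMDBy -> prefix_len=9
Fragment 6: offset=9 data="fsl" -> buffer=VbDFAcKhBfslkjMDBy -> prefix_len=18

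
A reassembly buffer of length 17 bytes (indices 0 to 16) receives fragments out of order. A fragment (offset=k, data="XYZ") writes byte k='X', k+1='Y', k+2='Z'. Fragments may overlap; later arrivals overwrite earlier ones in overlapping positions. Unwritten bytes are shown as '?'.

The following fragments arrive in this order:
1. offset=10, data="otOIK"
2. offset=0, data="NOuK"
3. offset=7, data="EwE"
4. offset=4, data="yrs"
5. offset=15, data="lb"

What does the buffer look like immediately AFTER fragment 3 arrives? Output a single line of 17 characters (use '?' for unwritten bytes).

Fragment 1: offset=10 data="otOIK" -> buffer=??????????otOIK??
Fragment 2: offset=0 data="NOuK" -> buffer=NOuK??????otOIK??
Fragment 3: offset=7 data="EwE" -> buffer=NOuK???EwEotOIK??

Answer: NOuK???EwEotOIK??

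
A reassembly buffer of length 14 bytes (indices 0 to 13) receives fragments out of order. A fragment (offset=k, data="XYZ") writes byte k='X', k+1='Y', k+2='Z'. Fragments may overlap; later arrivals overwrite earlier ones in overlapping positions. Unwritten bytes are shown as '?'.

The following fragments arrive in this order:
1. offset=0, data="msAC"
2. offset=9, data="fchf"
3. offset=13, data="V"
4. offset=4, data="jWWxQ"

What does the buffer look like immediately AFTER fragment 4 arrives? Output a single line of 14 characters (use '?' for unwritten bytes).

Fragment 1: offset=0 data="msAC" -> buffer=msAC??????????
Fragment 2: offset=9 data="fchf" -> buffer=msAC?????fchf?
Fragment 3: offset=13 data="V" -> buffer=msAC?????fchfV
Fragment 4: offset=4 data="jWWxQ" -> buffer=msACjWWxQfchfV

Answer: msACjWWxQfchfV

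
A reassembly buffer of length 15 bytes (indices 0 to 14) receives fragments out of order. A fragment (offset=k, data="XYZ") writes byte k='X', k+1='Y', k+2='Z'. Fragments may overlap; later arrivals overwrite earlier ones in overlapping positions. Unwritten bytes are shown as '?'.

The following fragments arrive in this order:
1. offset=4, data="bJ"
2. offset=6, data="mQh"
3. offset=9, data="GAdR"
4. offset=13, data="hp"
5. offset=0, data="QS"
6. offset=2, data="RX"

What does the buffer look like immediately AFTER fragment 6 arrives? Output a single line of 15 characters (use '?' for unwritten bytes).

Answer: QSRXbJmQhGAdRhp

Derivation:
Fragment 1: offset=4 data="bJ" -> buffer=????bJ?????????
Fragment 2: offset=6 data="mQh" -> buffer=????bJmQh??????
Fragment 3: offset=9 data="GAdR" -> buffer=????bJmQhGAdR??
Fragment 4: offset=13 data="hp" -> buffer=????bJmQhGAdRhp
Fragment 5: offset=0 data="QS" -> buffer=QS??bJmQhGAdRhp
Fragment 6: offset=2 data="RX" -> buffer=QSRXbJmQhGAdRhp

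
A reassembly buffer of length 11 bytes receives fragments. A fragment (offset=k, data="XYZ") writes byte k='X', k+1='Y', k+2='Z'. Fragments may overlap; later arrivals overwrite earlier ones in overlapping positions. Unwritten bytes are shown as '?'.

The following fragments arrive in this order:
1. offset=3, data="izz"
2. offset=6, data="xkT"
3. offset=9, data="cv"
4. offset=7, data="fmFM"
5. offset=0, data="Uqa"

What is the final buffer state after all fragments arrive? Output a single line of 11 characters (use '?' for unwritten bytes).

Answer: UqaizzxfmFM

Derivation:
Fragment 1: offset=3 data="izz" -> buffer=???izz?????
Fragment 2: offset=6 data="xkT" -> buffer=???izzxkT??
Fragment 3: offset=9 data="cv" -> buffer=???izzxkTcv
Fragment 4: offset=7 data="fmFM" -> buffer=???izzxfmFM
Fragment 5: offset=0 data="Uqa" -> buffer=UqaizzxfmFM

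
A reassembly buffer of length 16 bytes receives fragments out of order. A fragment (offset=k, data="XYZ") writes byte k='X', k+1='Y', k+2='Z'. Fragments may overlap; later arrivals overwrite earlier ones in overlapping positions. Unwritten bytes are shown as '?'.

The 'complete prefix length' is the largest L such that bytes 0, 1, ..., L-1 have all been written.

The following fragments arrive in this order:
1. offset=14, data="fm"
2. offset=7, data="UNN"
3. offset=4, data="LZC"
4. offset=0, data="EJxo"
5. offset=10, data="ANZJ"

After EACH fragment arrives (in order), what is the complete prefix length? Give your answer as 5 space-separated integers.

Fragment 1: offset=14 data="fm" -> buffer=??????????????fm -> prefix_len=0
Fragment 2: offset=7 data="UNN" -> buffer=???????UNN????fm -> prefix_len=0
Fragment 3: offset=4 data="LZC" -> buffer=????LZCUNN????fm -> prefix_len=0
Fragment 4: offset=0 data="EJxo" -> buffer=EJxoLZCUNN????fm -> prefix_len=10
Fragment 5: offset=10 data="ANZJ" -> buffer=EJxoLZCUNNANZJfm -> prefix_len=16

Answer: 0 0 0 10 16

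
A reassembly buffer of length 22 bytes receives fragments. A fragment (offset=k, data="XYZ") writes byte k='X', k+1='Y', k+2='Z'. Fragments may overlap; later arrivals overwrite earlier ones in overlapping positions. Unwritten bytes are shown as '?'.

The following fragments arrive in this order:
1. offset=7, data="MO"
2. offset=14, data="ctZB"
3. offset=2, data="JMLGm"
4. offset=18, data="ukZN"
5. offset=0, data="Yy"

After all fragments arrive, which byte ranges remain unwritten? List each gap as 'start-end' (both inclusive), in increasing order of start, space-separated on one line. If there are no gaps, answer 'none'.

Fragment 1: offset=7 len=2
Fragment 2: offset=14 len=4
Fragment 3: offset=2 len=5
Fragment 4: offset=18 len=4
Fragment 5: offset=0 len=2
Gaps: 9-13

Answer: 9-13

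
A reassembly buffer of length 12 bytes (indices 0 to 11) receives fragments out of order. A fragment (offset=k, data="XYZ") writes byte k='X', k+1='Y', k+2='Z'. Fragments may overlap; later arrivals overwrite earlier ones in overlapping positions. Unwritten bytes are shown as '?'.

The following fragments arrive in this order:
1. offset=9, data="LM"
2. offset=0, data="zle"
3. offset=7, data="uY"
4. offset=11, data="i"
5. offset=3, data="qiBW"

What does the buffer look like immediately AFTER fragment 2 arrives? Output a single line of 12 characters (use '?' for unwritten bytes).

Fragment 1: offset=9 data="LM" -> buffer=?????????LM?
Fragment 2: offset=0 data="zle" -> buffer=zle??????LM?

Answer: zle??????LM?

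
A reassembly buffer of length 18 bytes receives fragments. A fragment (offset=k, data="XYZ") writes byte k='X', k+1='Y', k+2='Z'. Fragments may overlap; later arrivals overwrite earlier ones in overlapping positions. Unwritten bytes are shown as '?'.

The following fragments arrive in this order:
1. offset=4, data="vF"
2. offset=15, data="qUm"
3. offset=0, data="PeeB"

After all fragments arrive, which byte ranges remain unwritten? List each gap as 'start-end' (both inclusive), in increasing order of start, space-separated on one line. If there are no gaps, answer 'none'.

Fragment 1: offset=4 len=2
Fragment 2: offset=15 len=3
Fragment 3: offset=0 len=4
Gaps: 6-14

Answer: 6-14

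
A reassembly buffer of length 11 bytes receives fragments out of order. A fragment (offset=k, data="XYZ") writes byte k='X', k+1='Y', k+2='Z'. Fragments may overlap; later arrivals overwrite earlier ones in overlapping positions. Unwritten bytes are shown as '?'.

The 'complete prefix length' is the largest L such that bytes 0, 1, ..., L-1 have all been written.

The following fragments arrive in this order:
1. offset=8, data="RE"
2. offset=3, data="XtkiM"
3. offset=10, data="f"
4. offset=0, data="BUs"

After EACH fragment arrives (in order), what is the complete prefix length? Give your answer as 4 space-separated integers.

Answer: 0 0 0 11

Derivation:
Fragment 1: offset=8 data="RE" -> buffer=????????RE? -> prefix_len=0
Fragment 2: offset=3 data="XtkiM" -> buffer=???XtkiMRE? -> prefix_len=0
Fragment 3: offset=10 data="f" -> buffer=???XtkiMREf -> prefix_len=0
Fragment 4: offset=0 data="BUs" -> buffer=BUsXtkiMREf -> prefix_len=11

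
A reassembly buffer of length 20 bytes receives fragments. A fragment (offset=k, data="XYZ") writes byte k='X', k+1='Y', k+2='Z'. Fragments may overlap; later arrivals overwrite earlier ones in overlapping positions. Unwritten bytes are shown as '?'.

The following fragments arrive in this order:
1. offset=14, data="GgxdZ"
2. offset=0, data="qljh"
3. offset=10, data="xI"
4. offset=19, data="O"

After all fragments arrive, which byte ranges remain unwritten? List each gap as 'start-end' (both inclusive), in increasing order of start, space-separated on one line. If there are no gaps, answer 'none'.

Answer: 4-9 12-13

Derivation:
Fragment 1: offset=14 len=5
Fragment 2: offset=0 len=4
Fragment 3: offset=10 len=2
Fragment 4: offset=19 len=1
Gaps: 4-9 12-13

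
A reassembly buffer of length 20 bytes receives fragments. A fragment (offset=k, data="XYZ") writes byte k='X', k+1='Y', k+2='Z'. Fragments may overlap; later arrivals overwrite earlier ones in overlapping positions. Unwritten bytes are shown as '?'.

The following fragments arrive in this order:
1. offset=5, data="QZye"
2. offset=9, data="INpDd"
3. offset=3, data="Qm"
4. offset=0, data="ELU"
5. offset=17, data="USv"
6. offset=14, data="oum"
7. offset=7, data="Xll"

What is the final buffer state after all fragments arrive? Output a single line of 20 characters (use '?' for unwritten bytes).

Answer: ELUQmQZXllNpDdoumUSv

Derivation:
Fragment 1: offset=5 data="QZye" -> buffer=?????QZye???????????
Fragment 2: offset=9 data="INpDd" -> buffer=?????QZyeINpDd??????
Fragment 3: offset=3 data="Qm" -> buffer=???QmQZyeINpDd??????
Fragment 4: offset=0 data="ELU" -> buffer=ELUQmQZyeINpDd??????
Fragment 5: offset=17 data="USv" -> buffer=ELUQmQZyeINpDd???USv
Fragment 6: offset=14 data="oum" -> buffer=ELUQmQZyeINpDdoumUSv
Fragment 7: offset=7 data="Xll" -> buffer=ELUQmQZXllNpDdoumUSv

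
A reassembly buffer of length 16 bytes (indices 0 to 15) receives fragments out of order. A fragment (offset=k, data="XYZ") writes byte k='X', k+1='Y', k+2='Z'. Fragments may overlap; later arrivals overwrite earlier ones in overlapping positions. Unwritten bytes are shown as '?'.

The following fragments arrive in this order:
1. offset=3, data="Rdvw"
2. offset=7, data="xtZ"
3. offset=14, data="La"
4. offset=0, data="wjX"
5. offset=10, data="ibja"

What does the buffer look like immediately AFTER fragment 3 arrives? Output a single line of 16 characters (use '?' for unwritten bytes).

Answer: ???RdvwxtZ????La

Derivation:
Fragment 1: offset=3 data="Rdvw" -> buffer=???Rdvw?????????
Fragment 2: offset=7 data="xtZ" -> buffer=???RdvwxtZ??????
Fragment 3: offset=14 data="La" -> buffer=???RdvwxtZ????La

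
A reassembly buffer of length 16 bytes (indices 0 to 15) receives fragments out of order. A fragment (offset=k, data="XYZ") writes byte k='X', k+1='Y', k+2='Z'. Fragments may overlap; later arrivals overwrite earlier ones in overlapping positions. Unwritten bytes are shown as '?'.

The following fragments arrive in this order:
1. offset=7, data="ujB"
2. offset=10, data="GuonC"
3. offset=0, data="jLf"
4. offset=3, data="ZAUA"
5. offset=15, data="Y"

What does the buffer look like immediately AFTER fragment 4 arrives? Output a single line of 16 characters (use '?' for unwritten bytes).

Fragment 1: offset=7 data="ujB" -> buffer=???????ujB??????
Fragment 2: offset=10 data="GuonC" -> buffer=???????ujBGuonC?
Fragment 3: offset=0 data="jLf" -> buffer=jLf????ujBGuonC?
Fragment 4: offset=3 data="ZAUA" -> buffer=jLfZAUAujBGuonC?

Answer: jLfZAUAujBGuonC?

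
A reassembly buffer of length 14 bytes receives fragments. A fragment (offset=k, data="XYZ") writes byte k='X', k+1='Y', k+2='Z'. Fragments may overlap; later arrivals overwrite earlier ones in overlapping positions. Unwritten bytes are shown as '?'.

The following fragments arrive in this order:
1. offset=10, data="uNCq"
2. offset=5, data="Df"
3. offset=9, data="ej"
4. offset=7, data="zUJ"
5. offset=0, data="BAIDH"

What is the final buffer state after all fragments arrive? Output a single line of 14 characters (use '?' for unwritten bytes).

Answer: BAIDHDfzUJjNCq

Derivation:
Fragment 1: offset=10 data="uNCq" -> buffer=??????????uNCq
Fragment 2: offset=5 data="Df" -> buffer=?????Df???uNCq
Fragment 3: offset=9 data="ej" -> buffer=?????Df??ejNCq
Fragment 4: offset=7 data="zUJ" -> buffer=?????DfzUJjNCq
Fragment 5: offset=0 data="BAIDH" -> buffer=BAIDHDfzUJjNCq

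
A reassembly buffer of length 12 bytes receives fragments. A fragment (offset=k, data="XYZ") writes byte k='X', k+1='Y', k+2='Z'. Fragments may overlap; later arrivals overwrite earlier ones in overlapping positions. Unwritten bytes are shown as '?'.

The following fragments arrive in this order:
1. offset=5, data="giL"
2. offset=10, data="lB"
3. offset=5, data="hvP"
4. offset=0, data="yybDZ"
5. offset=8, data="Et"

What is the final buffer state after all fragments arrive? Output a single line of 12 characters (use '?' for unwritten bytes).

Fragment 1: offset=5 data="giL" -> buffer=?????giL????
Fragment 2: offset=10 data="lB" -> buffer=?????giL??lB
Fragment 3: offset=5 data="hvP" -> buffer=?????hvP??lB
Fragment 4: offset=0 data="yybDZ" -> buffer=yybDZhvP??lB
Fragment 5: offset=8 data="Et" -> buffer=yybDZhvPEtlB

Answer: yybDZhvPEtlB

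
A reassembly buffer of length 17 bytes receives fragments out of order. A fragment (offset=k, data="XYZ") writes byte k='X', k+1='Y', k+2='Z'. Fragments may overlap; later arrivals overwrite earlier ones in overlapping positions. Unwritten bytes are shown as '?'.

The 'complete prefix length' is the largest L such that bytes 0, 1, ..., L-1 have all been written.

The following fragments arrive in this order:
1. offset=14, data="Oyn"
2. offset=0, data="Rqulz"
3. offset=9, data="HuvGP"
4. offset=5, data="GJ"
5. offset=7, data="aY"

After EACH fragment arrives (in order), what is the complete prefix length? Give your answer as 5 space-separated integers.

Fragment 1: offset=14 data="Oyn" -> buffer=??????????????Oyn -> prefix_len=0
Fragment 2: offset=0 data="Rqulz" -> buffer=Rqulz?????????Oyn -> prefix_len=5
Fragment 3: offset=9 data="HuvGP" -> buffer=Rqulz????HuvGPOyn -> prefix_len=5
Fragment 4: offset=5 data="GJ" -> buffer=RqulzGJ??HuvGPOyn -> prefix_len=7
Fragment 5: offset=7 data="aY" -> buffer=RqulzGJaYHuvGPOyn -> prefix_len=17

Answer: 0 5 5 7 17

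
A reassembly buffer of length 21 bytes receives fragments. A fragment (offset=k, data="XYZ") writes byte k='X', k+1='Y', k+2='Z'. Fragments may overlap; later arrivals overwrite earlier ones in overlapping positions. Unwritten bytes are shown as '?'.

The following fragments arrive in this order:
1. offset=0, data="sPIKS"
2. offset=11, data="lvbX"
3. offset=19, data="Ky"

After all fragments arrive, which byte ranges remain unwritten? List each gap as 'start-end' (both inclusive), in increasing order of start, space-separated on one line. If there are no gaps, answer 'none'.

Fragment 1: offset=0 len=5
Fragment 2: offset=11 len=4
Fragment 3: offset=19 len=2
Gaps: 5-10 15-18

Answer: 5-10 15-18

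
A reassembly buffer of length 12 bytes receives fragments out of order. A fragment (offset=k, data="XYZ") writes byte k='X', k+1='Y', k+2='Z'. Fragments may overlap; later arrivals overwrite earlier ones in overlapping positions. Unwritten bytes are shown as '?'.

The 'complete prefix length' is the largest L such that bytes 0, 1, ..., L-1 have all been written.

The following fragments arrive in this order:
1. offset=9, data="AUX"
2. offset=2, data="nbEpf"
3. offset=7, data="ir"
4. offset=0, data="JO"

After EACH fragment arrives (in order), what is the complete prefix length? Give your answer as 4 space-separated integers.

Answer: 0 0 0 12

Derivation:
Fragment 1: offset=9 data="AUX" -> buffer=?????????AUX -> prefix_len=0
Fragment 2: offset=2 data="nbEpf" -> buffer=??nbEpf??AUX -> prefix_len=0
Fragment 3: offset=7 data="ir" -> buffer=??nbEpfirAUX -> prefix_len=0
Fragment 4: offset=0 data="JO" -> buffer=JOnbEpfirAUX -> prefix_len=12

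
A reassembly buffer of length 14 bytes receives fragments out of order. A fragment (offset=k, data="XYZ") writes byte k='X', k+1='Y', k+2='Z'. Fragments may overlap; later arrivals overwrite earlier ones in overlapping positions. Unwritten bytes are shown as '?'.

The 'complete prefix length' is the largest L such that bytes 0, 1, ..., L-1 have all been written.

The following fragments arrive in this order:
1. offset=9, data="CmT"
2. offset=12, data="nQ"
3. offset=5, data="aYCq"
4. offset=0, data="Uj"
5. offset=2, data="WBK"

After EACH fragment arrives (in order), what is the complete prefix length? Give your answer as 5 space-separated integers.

Answer: 0 0 0 2 14

Derivation:
Fragment 1: offset=9 data="CmT" -> buffer=?????????CmT?? -> prefix_len=0
Fragment 2: offset=12 data="nQ" -> buffer=?????????CmTnQ -> prefix_len=0
Fragment 3: offset=5 data="aYCq" -> buffer=?????aYCqCmTnQ -> prefix_len=0
Fragment 4: offset=0 data="Uj" -> buffer=Uj???aYCqCmTnQ -> prefix_len=2
Fragment 5: offset=2 data="WBK" -> buffer=UjWBKaYCqCmTnQ -> prefix_len=14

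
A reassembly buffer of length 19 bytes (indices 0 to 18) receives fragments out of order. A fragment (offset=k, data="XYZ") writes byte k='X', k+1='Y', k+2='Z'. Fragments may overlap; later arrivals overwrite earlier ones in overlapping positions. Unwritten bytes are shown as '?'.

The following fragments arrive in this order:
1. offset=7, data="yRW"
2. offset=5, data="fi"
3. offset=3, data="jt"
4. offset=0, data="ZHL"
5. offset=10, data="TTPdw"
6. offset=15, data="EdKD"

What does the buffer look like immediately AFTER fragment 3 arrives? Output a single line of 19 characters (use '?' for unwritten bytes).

Answer: ???jtfiyRW?????????

Derivation:
Fragment 1: offset=7 data="yRW" -> buffer=???????yRW?????????
Fragment 2: offset=5 data="fi" -> buffer=?????fiyRW?????????
Fragment 3: offset=3 data="jt" -> buffer=???jtfiyRW?????????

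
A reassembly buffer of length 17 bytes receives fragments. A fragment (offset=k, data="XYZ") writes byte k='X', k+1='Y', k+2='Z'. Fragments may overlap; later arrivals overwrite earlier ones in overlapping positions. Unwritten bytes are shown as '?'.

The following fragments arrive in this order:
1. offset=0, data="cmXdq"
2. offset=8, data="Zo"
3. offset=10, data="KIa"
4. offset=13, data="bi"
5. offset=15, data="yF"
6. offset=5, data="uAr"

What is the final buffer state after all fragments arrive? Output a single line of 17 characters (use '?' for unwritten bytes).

Fragment 1: offset=0 data="cmXdq" -> buffer=cmXdq????????????
Fragment 2: offset=8 data="Zo" -> buffer=cmXdq???Zo???????
Fragment 3: offset=10 data="KIa" -> buffer=cmXdq???ZoKIa????
Fragment 4: offset=13 data="bi" -> buffer=cmXdq???ZoKIabi??
Fragment 5: offset=15 data="yF" -> buffer=cmXdq???ZoKIabiyF
Fragment 6: offset=5 data="uAr" -> buffer=cmXdquArZoKIabiyF

Answer: cmXdquArZoKIabiyF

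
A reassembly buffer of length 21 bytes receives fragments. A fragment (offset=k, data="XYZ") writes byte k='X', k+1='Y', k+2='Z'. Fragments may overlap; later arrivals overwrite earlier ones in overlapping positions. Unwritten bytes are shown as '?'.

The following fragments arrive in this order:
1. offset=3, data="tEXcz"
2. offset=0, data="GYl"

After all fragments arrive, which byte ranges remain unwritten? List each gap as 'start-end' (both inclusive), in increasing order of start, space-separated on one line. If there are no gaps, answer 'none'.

Answer: 8-20

Derivation:
Fragment 1: offset=3 len=5
Fragment 2: offset=0 len=3
Gaps: 8-20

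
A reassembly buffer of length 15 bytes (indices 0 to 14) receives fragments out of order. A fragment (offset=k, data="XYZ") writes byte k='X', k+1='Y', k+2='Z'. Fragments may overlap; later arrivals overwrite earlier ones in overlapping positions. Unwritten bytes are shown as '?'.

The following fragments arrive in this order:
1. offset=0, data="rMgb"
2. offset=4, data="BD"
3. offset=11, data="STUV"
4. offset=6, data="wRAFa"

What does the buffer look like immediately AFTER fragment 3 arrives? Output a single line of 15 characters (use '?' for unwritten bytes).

Answer: rMgbBD?????STUV

Derivation:
Fragment 1: offset=0 data="rMgb" -> buffer=rMgb???????????
Fragment 2: offset=4 data="BD" -> buffer=rMgbBD?????????
Fragment 3: offset=11 data="STUV" -> buffer=rMgbBD?????STUV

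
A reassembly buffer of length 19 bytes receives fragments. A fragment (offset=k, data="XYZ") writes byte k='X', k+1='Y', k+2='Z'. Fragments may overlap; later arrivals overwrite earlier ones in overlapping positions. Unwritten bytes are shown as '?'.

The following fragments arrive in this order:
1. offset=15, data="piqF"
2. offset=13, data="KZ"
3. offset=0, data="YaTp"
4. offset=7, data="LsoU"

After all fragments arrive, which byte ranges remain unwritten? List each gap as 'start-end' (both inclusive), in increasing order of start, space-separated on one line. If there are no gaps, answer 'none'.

Answer: 4-6 11-12

Derivation:
Fragment 1: offset=15 len=4
Fragment 2: offset=13 len=2
Fragment 3: offset=0 len=4
Fragment 4: offset=7 len=4
Gaps: 4-6 11-12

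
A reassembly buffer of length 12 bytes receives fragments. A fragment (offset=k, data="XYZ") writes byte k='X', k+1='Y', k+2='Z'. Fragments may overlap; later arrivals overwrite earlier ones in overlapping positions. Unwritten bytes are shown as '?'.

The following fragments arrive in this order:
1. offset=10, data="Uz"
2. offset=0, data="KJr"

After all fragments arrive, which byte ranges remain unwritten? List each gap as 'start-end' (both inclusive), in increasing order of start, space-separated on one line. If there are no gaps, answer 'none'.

Fragment 1: offset=10 len=2
Fragment 2: offset=0 len=3
Gaps: 3-9

Answer: 3-9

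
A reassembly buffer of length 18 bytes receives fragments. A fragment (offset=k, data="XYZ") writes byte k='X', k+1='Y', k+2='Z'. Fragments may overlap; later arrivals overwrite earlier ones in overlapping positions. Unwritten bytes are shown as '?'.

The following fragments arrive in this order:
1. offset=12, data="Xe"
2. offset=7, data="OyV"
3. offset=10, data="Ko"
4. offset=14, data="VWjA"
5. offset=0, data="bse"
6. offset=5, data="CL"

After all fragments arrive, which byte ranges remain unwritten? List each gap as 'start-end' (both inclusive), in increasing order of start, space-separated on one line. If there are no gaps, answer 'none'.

Answer: 3-4

Derivation:
Fragment 1: offset=12 len=2
Fragment 2: offset=7 len=3
Fragment 3: offset=10 len=2
Fragment 4: offset=14 len=4
Fragment 5: offset=0 len=3
Fragment 6: offset=5 len=2
Gaps: 3-4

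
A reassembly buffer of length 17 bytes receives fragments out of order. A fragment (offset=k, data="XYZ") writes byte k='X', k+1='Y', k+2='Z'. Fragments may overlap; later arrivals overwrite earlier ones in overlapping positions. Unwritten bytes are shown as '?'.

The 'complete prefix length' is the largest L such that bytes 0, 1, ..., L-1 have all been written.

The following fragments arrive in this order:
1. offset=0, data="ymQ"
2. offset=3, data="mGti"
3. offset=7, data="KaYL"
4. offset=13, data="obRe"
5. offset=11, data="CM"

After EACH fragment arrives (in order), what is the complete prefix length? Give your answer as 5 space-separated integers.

Answer: 3 7 11 11 17

Derivation:
Fragment 1: offset=0 data="ymQ" -> buffer=ymQ?????????????? -> prefix_len=3
Fragment 2: offset=3 data="mGti" -> buffer=ymQmGti?????????? -> prefix_len=7
Fragment 3: offset=7 data="KaYL" -> buffer=ymQmGtiKaYL?????? -> prefix_len=11
Fragment 4: offset=13 data="obRe" -> buffer=ymQmGtiKaYL??obRe -> prefix_len=11
Fragment 5: offset=11 data="CM" -> buffer=ymQmGtiKaYLCMobRe -> prefix_len=17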